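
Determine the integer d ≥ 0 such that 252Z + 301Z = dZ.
In the PID Z, (a, b) is generated by gcd(a, b). Compute gcd(301, 252) with the extended Euclidean algorithm, tracking rows (r, s, t) with s·301 + t·252 = r:
  row A: (301, 1, 0)   [1·301 + 0·252 = 301]
  row B: (252, 0, 1)   [0·301 + 1·252 = 252]
  301 = 1·252 + 49   → row C = row A − 1·row B = (49, 1, −1)   [check: 1·301 − 1·252 = 49]
  252 = 5·49 + 7   → row D = row B − 5·row C = (7, −5, 6)   [check: −5·301 + 6·252 = 7]
  49 = 7·7 + 0   → remainder 0, stop. gcd = 7 (last nonzero row D).
So gcd(252, 301) = 7, with Bézout identity −5·301 + 6·252 = 7. Containment (⊇): the Bézout identity exhibits 7 as an element of (252, 301), giving (7) ⊆ (252, 301). Containment (⊆): since 7 | 252 and 7 | 301 (252 = 7·36, 301 = 7·43), every Z-linear combination of 252 and 301 is divisible by 7, so (252, 301) ⊆ (7). Therefore (252, 301) = (7), d = 7.

Final answer: (252, 301) = (7); d = 7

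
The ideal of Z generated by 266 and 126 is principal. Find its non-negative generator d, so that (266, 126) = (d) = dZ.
In the PID Z, (a, b) is generated by gcd(a, b). Compute gcd(266, 126) with the extended Euclidean algorithm, tracking rows (r, s, t) with s·266 + t·126 = r:
  row A: (266, 1, 0)   [1·266 + 0·126 = 266]
  row B: (126, 0, 1)   [0·266 + 1·126 = 126]
  266 = 2·126 + 14   → row C = row A − 2·row B = (14, 1, −2)   [check: 1·266 − 2·126 = 14]
  126 = 9·14 + 0   → remainder 0, stop. gcd = 14 (last nonzero row C).
So gcd(266, 126) = 14, with Bézout identity 1·266 − 2·126 = 14. Containment (⊇): the Bézout identity exhibits 14 as an element of (266, 126), giving (14) ⊆ (266, 126). Containment (⊆): since 14 | 266 and 14 | 126 (266 = 14·19, 126 = 14·9), every Z-linear combination of 266 and 126 is divisible by 14, so (266, 126) ⊆ (14). Therefore (266, 126) = (14), d = 14.

Final answer: (266, 126) = (14); d = 14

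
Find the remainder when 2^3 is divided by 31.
8

Use repeated squaring. Binary(3) = 11. Walk through the bits of the exponent 3 left-to-right: at each bit after the leading one, square the running value, then multiply by 2 if the bit is 1 (always reducing mod 31):
  bit 1 = 1 (leading): start with 2.
  bit 2 = 1: square 2^2 = 4; bit is 1, so multiply 4·2 = 8 (mod 31).
Final value: 2^3 ≡ 8 (mod 31).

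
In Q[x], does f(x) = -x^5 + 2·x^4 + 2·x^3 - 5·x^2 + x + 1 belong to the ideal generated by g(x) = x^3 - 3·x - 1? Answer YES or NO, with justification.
YES

In Q[x] the ideal (g) consists of all multiples of g, so f ∈ (g) iff g | f, i.e. iff the remainder of f on division by g is 0. Divide f by g (g is monic, so eliminate the leading term of the running remainder at each step):
  leading term -x^5: subtract (-x^2)·g(x) = -x^5 + 3·x^3 + x^2, leaving 2·x^4 - x^3 - 6·x^2 + x + 1
  leading term 2·x^4: subtract (2·x)·g(x) = 2·x^4 - 6·x^2 - 2·x, leaving -x^3 + 3·x + 1
  leading term -x^3: subtract (-1)·g(x) = -x^3 + 3·x + 1, leaving 0
The remainder is 0, so f(x) = g(x) · h(x) with h(x) = -x^2 + 2·x - 1. Hence g | f, i.e. f ∈ (g).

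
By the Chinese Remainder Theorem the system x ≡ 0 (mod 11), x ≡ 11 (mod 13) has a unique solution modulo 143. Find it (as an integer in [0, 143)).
The moduli 11, 13 are pairwise coprime, so by the CRT there is a unique solution mod 11·13 = 143.
Solve by successive substitution. Start with x ≡ 0 (mod 11).
  Combine with x ≡ 11 (mod 13): write x = 11·t and require 11·t ≡ 11 (mod 13). Since 11^(−1) ≡ 6 (mod 13), t ≡ 6·11 ≡ 1 (mod 13). So x ≡ 11·1 = 11 (mod 143).
Unique solution in [0, 143): x = 11.

Final answer: x ≡ 11 (mod 143); the representative in [0, 143) is 11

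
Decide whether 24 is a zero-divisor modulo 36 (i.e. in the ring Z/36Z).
gcd(24, 36) = 12 > 1, so 24 is not a unit in Z/36Z. In Z/nZ every nonzero non-unit is a zero-divisor: explicitly, take b = 36/gcd = 3 ≠ 0 (mod 36); then 24·3 = 72 = 2·36, i.e. 24·3 ≡ 0 (mod 36). So 24 is a zero-divisor.

Final answer: YES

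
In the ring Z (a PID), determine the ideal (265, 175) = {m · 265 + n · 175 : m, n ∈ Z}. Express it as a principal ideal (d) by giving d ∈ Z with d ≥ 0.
(265, 175) = (5); d = 5

In the PID Z, (a, b) is generated by gcd(a, b). Compute gcd(265, 175) with the extended Euclidean algorithm, tracking rows (r, s, t) with s·265 + t·175 = r:
  row A: (265, 1, 0)   [1·265 + 0·175 = 265]
  row B: (175, 0, 1)   [0·265 + 1·175 = 175]
  265 = 1·175 + 90   → row C = row A − 1·row B = (90, 1, −1)   [check: 1·265 − 1·175 = 90]
  175 = 1·90 + 85   → row D = row B − 1·row C = (85, −1, 2)   [check: −1·265 + 2·175 = 85]
  90 = 1·85 + 5   → row E = row C − 1·row D = (5, 2, −3)   [check: 2·265 − 3·175 = 5]
  85 = 17·5 + 0   → remainder 0, stop. gcd = 5 (last nonzero row E).
So gcd(265, 175) = 5, with Bézout identity 2·265 − 3·175 = 5. Containment (⊇): the Bézout identity exhibits 5 as an element of (265, 175), giving (5) ⊆ (265, 175). Containment (⊆): since 5 | 265 and 5 | 175 (265 = 5·53, 175 = 5·35), every Z-linear combination of 265 and 175 is divisible by 5, so (265, 175) ⊆ (5). Therefore (265, 175) = (5), d = 5.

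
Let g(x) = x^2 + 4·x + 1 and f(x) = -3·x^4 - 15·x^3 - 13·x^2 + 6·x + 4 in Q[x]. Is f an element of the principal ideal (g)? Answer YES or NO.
In Q[x] the ideal (g) consists of all multiples of g, so f ∈ (g) iff g | f, i.e. iff the remainder of f on division by g is 0. Divide f by g (g is monic, so eliminate the leading term of the running remainder at each step):
  leading term -3·x^4: subtract (-3·x^2)·g(x) = -3·x^4 - 12·x^3 - 3·x^2, leaving -3·x^3 - 10·x^2 + 6·x + 4
  leading term -3·x^3: subtract (-3·x)·g(x) = -3·x^3 - 12·x^2 - 3·x, leaving 2·x^2 + 9·x + 4
  leading term 2·x^2: subtract (2)·g(x) = 2·x^2 + 8·x + 2, leaving x + 2
The remainder r(x) = x + 2 ≠ 0 (and deg r < deg g), so g ∤ f, i.e. f ∉ (g).

Final answer: NO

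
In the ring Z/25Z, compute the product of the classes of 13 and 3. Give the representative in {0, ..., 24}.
14

Both factors are already reduced mod 25. 13 · 3 = 39. Dividing by 25: 39 = 1·25 + 14. So (13 · 3) mod 25 = 14.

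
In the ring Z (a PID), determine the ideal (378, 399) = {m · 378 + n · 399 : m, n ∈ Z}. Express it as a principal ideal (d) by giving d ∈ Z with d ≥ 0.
In the PID Z, (a, b) is generated by gcd(a, b). Compute gcd(399, 378) with the extended Euclidean algorithm, tracking rows (r, s, t) with s·399 + t·378 = r:
  row A: (399, 1, 0)   [1·399 + 0·378 = 399]
  row B: (378, 0, 1)   [0·399 + 1·378 = 378]
  399 = 1·378 + 21   → row C = row A − 1·row B = (21, 1, −1)   [check: 1·399 − 1·378 = 21]
  378 = 18·21 + 0   → remainder 0, stop. gcd = 21 (last nonzero row C).
So gcd(378, 399) = 21, with Bézout identity 1·399 − 1·378 = 21. Containment (⊇): the Bézout identity exhibits 21 as an element of (378, 399), giving (21) ⊆ (378, 399). Containment (⊆): since 21 | 378 and 21 | 399 (378 = 21·18, 399 = 21·19), every Z-linear combination of 378 and 399 is divisible by 21, so (378, 399) ⊆ (21). Therefore (378, 399) = (21), d = 21.

Final answer: (378, 399) = (21); d = 21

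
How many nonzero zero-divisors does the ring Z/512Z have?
In Z/512Z each nonzero element is either a unit (gcd with 512 is 1) or a zero-divisor (gcd > 1). The number of units is φ(512): factorise 512 = 2^9, so φ(512) = (2^9 − 2^8) = 256 = 256. The nonzero elements number 512 − 1 = 511. Hence the nonzero zero-divisors number 511 − 256 = 255.

Final answer: Z/512Z has 255 nonzero zero-divisors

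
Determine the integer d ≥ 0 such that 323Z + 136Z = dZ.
In the PID Z, (a, b) is generated by gcd(a, b). Compute gcd(323, 136) with the extended Euclidean algorithm, tracking rows (r, s, t) with s·323 + t·136 = r:
  row A: (323, 1, 0)   [1·323 + 0·136 = 323]
  row B: (136, 0, 1)   [0·323 + 1·136 = 136]
  323 = 2·136 + 51   → row C = row A − 2·row B = (51, 1, −2)   [check: 1·323 − 2·136 = 51]
  136 = 2·51 + 34   → row D = row B − 2·row C = (34, −2, 5)   [check: −2·323 + 5·136 = 34]
  51 = 1·34 + 17   → row E = row C − 1·row D = (17, 3, −7)   [check: 3·323 − 7·136 = 17]
  34 = 2·17 + 0   → remainder 0, stop. gcd = 17 (last nonzero row E).
So gcd(323, 136) = 17, with Bézout identity 3·323 − 7·136 = 17. Containment (⊇): the Bézout identity exhibits 17 as an element of (323, 136), giving (17) ⊆ (323, 136). Containment (⊆): since 17 | 323 and 17 | 136 (323 = 17·19, 136 = 17·8), every Z-linear combination of 323 and 136 is divisible by 17, so (323, 136) ⊆ (17). Therefore (323, 136) = (17), d = 17.

Final answer: (323, 136) = (17); d = 17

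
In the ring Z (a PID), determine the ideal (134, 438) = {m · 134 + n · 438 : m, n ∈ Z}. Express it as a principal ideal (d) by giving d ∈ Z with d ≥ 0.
In the PID Z, (a, b) is generated by gcd(a, b). Compute gcd(438, 134) with the extended Euclidean algorithm, tracking rows (r, s, t) with s·438 + t·134 = r:
  row A: (438, 1, 0)   [1·438 + 0·134 = 438]
  row B: (134, 0, 1)   [0·438 + 1·134 = 134]
  438 = 3·134 + 36   → row C = row A − 3·row B = (36, 1, −3)   [check: 1·438 − 3·134 = 36]
  134 = 3·36 + 26   → row D = row B − 3·row C = (26, −3, 10)   [check: −3·438 + 10·134 = 26]
  36 = 1·26 + 10   → row E = row C − 1·row D = (10, 4, −13)   [check: 4·438 − 13·134 = 10]
  26 = 2·10 + 6   → row F = row D − 2·row E = (6, −11, 36)   [check: −11·438 + 36·134 = 6]
  10 = 1·6 + 4   → row G = row E − 1·row F = (4, 15, −49)   [check: 15·438 − 49·134 = 4]
  6 = 1·4 + 2   → row H = row F − 1·row G = (2, −26, 85)   [check: −26·438 + 85·134 = 2]
  4 = 2·2 + 0   → remainder 0, stop. gcd = 2 (last nonzero row H).
So gcd(134, 438) = 2, with Bézout identity −26·438 + 85·134 = 2. Containment (⊇): the Bézout identity exhibits 2 as an element of (134, 438), giving (2) ⊆ (134, 438). Containment (⊆): since 2 | 134 and 2 | 438 (134 = 2·67, 438 = 2·219), every Z-linear combination of 134 and 438 is divisible by 2, so (134, 438) ⊆ (2). Therefore (134, 438) = (2), d = 2.

Final answer: (134, 438) = (2); d = 2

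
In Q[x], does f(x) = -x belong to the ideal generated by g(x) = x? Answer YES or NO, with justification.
In Q[x] the ideal (g) consists of all multiples of g, so f ∈ (g) iff g | f, i.e. iff the remainder of f on division by g is 0. Divide f by g (g is monic, so eliminate the leading term of the running remainder at each step):
  leading term -x: subtract (-1)·g(x) = -x, leaving 0
The remainder is 0, so f(x) = g(x) · h(x) with h(x) = -1. Hence g | f, i.e. f ∈ (g).

Final answer: YES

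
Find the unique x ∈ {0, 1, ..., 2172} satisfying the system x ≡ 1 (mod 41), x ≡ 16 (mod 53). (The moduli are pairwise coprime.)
x ≡ 493 (mod 2173); the representative in [0, 2173) is 493

The moduli 41, 53 are pairwise coprime, so by the CRT there is a unique solution mod 41·53 = 2173.
Solve by successive substitution. Start with x ≡ 1 (mod 41).
  Combine with x ≡ 16 (mod 53): write x = 1 + 41·t and require 1 + 41·t ≡ 16 (mod 53), i.e. 41·t ≡ 16 − 1 ≡ 15 (mod 53). Since 41^(−1) ≡ 22 (mod 53), t ≡ 22·15 ≡ 12 (mod 53). So x ≡ 1 + 41·12 = 493 (mod 2173).
Unique solution in [0, 2173): x = 493.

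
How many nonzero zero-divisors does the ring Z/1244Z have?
In Z/1244Z each nonzero element is either a unit (gcd with 1244 is 1) or a zero-divisor (gcd > 1). The number of units is φ(1244): factorise 1244 = 2^2 · 311, so φ(1244) = (2^2 − 2^1) · (311 − 1) = 2 · 310 = 620. The nonzero elements number 1244 − 1 = 1243. Hence the nonzero zero-divisors number 1243 − 620 = 623.

Final answer: Z/1244Z has 623 nonzero zero-divisors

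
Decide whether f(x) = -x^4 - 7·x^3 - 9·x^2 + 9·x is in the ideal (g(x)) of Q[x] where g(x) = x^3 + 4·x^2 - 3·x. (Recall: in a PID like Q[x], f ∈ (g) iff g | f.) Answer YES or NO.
YES

In Q[x] the ideal (g) consists of all multiples of g, so f ∈ (g) iff g | f, i.e. iff the remainder of f on division by g is 0. Divide f by g (g is monic, so eliminate the leading term of the running remainder at each step):
  leading term -x^4: subtract (-x)·g(x) = -x^4 - 4·x^3 + 3·x^2, leaving -3·x^3 - 12·x^2 + 9·x
  leading term -3·x^3: subtract (-3)·g(x) = -3·x^3 - 12·x^2 + 9·x, leaving 0
The remainder is 0, so f(x) = g(x) · h(x) with h(x) = -x - 3. Hence g | f, i.e. f ∈ (g).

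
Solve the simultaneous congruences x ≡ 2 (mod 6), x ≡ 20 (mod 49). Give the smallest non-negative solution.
x ≡ 20 (mod 294); the representative in [0, 294) is 20

The moduli 6, 49 are pairwise coprime, so by the CRT there is a unique solution mod 6·49 = 294.
Solve by successive substitution. Start with x ≡ 2 (mod 6).
  Combine with x ≡ 20 (mod 49): write x = 2 + 6·t and require 2 + 6·t ≡ 20 (mod 49), i.e. 6·t ≡ 20 − 2 ≡ 18 (mod 49). Since 6^(−1) ≡ 41 (mod 49), t ≡ 41·18 ≡ 3 (mod 49). So x ≡ 2 + 6·3 = 20 (mod 294).
Unique solution in [0, 294): x = 20.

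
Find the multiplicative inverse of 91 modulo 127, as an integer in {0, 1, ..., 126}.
91^(−1) ≡ 67 (mod 127)

Apply the extended Euclidean algorithm to (127, 91), tracking rows (r, s, t) with s·127 + t·91 = r. Each division r_prev = q·r_cur + r_new produces the new row as (previous row) − q·(current row):
  row A: (127, 1, 0)   [1·127 + 0·91 = 127]
  row B: (91, 0, 1)   [0·127 + 1·91 = 91]
  127 = 1·91 + 36   → row C = row A − 1·row B = (36, 1, −1)   [check: 1·127 − 1·91 = 36]
  91 = 2·36 + 19   → row D = row B − 2·row C = (19, −2, 3)   [check: −2·127 + 3·91 = 19]
  36 = 1·19 + 17   → row E = row C − 1·row D = (17, 3, −4)   [check: 3·127 − 4·91 = 17]
  19 = 1·17 + 2   → row F = row D − 1·row E = (2, −5, 7)   [check: −5·127 + 7·91 = 2]
  17 = 8·2 + 1   → row G = row E − 8·row F = (1, 43, −60)   [check: 43·127 − 60·91 = 1]
  2 = 2·1 + 0   → remainder 0, stop. gcd = 1 (last nonzero row G).
The gcd is 1, so 91 is invertible mod 127. The last nonzero row gives 43·127 − 60·91 = 1, so t = −60. So 91^(−1) ≡ −60 ≡ 67 (mod 127). Verify: 91 · 67 = 6097 ≡ 1 (mod 127). ✓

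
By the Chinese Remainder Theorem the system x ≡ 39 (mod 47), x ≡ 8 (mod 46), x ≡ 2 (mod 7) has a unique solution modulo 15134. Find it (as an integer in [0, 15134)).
x ≡ 744 (mod 15134); the representative in [0, 15134) is 744

The moduli 47, 46, 7 are pairwise coprime, so by the CRT there is a unique solution mod 47·46·7 = 15134.
Solve by successive substitution. Start with x ≡ 39 (mod 47).
  Combine with x ≡ 8 (mod 46): write x = 39 + 47·t and require 39 + 47·t ≡ 8 (mod 46), i.e. 47·t ≡ 8 − 39 ≡ 15 (mod 46). Since 47^(−1) ≡ 1 (mod 46) (47 ≡ 1 (mod 46)), t ≡ 1·15 ≡ 15 (mod 46). So x ≡ 39 + 47·15 = 744 (mod 2162).
  Combine with x ≡ 2 (mod 7): write x = 744 + 2162·t and require 744 + 2162·t ≡ 2 (mod 7), i.e. 2162·t ≡ 2 − 744 ≡ 0 (mod 7). Since 2162^(−1) ≡ 6 (mod 7) (2162 ≡ 6 (mod 7)), t ≡ 6·0 ≡ 0 (mod 7). So x ≡ 744 + 2162·0 = 744 (mod 15134).
Unique solution in [0, 15134): x = 744.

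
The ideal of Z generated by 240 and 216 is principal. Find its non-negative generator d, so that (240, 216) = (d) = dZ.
In the PID Z, (a, b) is generated by gcd(a, b). Compute gcd(240, 216) with the extended Euclidean algorithm, tracking rows (r, s, t) with s·240 + t·216 = r:
  row A: (240, 1, 0)   [1·240 + 0·216 = 240]
  row B: (216, 0, 1)   [0·240 + 1·216 = 216]
  240 = 1·216 + 24   → row C = row A − 1·row B = (24, 1, −1)   [check: 1·240 − 1·216 = 24]
  216 = 9·24 + 0   → remainder 0, stop. gcd = 24 (last nonzero row C).
So gcd(240, 216) = 24, with Bézout identity 1·240 − 1·216 = 24. Containment (⊇): the Bézout identity exhibits 24 as an element of (240, 216), giving (24) ⊆ (240, 216). Containment (⊆): since 24 | 240 and 24 | 216 (240 = 24·10, 216 = 24·9), every Z-linear combination of 240 and 216 is divisible by 24, so (240, 216) ⊆ (24). Therefore (240, 216) = (24), d = 24.

Final answer: (240, 216) = (24); d = 24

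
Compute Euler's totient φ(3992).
φ(3992) = 1992

φ is multiplicative, with φ(p^e) = p^e − p^(e−1). Factorise 3992 = 2^3 · 499. Then
  φ(3992) = (2^3 − 2^2) · (499 − 1) = 4 · 498 = 1992.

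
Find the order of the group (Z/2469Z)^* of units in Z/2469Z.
(Z/2469Z)^* consists of the classes a with gcd(a, 2469) = 1, so its order is φ(2469). φ is multiplicative, with φ(p^e) = p^e − p^(e−1). Factorise 2469 = 3 · 823. Then
  φ(2469) = (3 − 1) · (823 − 1) = 2 · 822 = 1644.
Thus |(Z/2469Z)^*| = 1644.

Final answer: |(Z/2469Z)^*| = 1644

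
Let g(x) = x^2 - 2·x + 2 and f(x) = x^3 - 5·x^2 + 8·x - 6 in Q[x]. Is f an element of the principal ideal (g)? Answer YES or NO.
YES

In Q[x] the ideal (g) consists of all multiples of g, so f ∈ (g) iff g | f, i.e. iff the remainder of f on division by g is 0. Divide f by g (g is monic, so eliminate the leading term of the running remainder at each step):
  leading term x^3: subtract (x)·g(x) = x^3 - 2·x^2 + 2·x, leaving -3·x^2 + 6·x - 6
  leading term -3·x^2: subtract (-3)·g(x) = -3·x^2 + 6·x - 6, leaving 0
The remainder is 0, so f(x) = g(x) · h(x) with h(x) = x - 3. Hence g | f, i.e. f ∈ (g).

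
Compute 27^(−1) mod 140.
Apply the extended Euclidean algorithm to (140, 27), tracking rows (r, s, t) with s·140 + t·27 = r. Each division r_prev = q·r_cur + r_new produces the new row as (previous row) − q·(current row):
  row A: (140, 1, 0)   [1·140 + 0·27 = 140]
  row B: (27, 0, 1)   [0·140 + 1·27 = 27]
  140 = 5·27 + 5   → row C = row A − 5·row B = (5, 1, −5)   [check: 1·140 − 5·27 = 5]
  27 = 5·5 + 2   → row D = row B − 5·row C = (2, −5, 26)   [check: −5·140 + 26·27 = 2]
  5 = 2·2 + 1   → row E = row C − 2·row D = (1, 11, −57)   [check: 11·140 − 57·27 = 1]
  2 = 2·1 + 0   → remainder 0, stop. gcd = 1 (last nonzero row E).
The gcd is 1, so 27 is invertible mod 140. The last nonzero row gives 11·140 − 57·27 = 1, so t = −57. So 27^(−1) ≡ −57 ≡ 83 (mod 140). Verify: 27 · 83 = 2241 ≡ 1 (mod 140). ✓

Final answer: 27^(−1) ≡ 83 (mod 140)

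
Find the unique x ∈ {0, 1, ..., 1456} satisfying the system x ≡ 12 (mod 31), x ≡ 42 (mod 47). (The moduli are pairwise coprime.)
The moduli 31, 47 are pairwise coprime, so by the CRT there is a unique solution mod 31·47 = 1457.
Solve by successive substitution. Start with x ≡ 12 (mod 31).
  Combine with x ≡ 42 (mod 47): write x = 12 + 31·t and require 12 + 31·t ≡ 42 (mod 47), i.e. 31·t ≡ 42 − 12 ≡ 30 (mod 47). Since 31^(−1) ≡ 44 (mod 47), t ≡ 44·30 ≡ 4 (mod 47). So x ≡ 12 + 31·4 = 136 (mod 1457).
Unique solution in [0, 1457): x = 136.

Final answer: x ≡ 136 (mod 1457); the representative in [0, 1457) is 136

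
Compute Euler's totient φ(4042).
φ is multiplicative, with φ(p^e) = p^e − p^(e−1). Factorise 4042 = 2 · 43 · 47. Then
  φ(4042) = (2 − 1) · (43 − 1) · (47 − 1) = 1 · 42 · 46 = 1932.

Final answer: φ(4042) = 1932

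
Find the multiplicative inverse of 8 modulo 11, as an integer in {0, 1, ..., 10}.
8^(−1) ≡ 7 (mod 11)

Apply the extended Euclidean algorithm to (11, 8), tracking rows (r, s, t) with s·11 + t·8 = r. Each division r_prev = q·r_cur + r_new produces the new row as (previous row) − q·(current row):
  row A: (11, 1, 0)   [1·11 + 0·8 = 11]
  row B: (8, 0, 1)   [0·11 + 1·8 = 8]
  11 = 1·8 + 3   → row C = row A − 1·row B = (3, 1, −1)   [check: 1·11 − 1·8 = 3]
  8 = 2·3 + 2   → row D = row B − 2·row C = (2, −2, 3)   [check: −2·11 + 3·8 = 2]
  3 = 1·2 + 1   → row E = row C − 1·row D = (1, 3, −4)   [check: 3·11 − 4·8 = 1]
  2 = 2·1 + 0   → remainder 0, stop. gcd = 1 (last nonzero row E).
The gcd is 1, so 8 is invertible mod 11. The last nonzero row gives 3·11 − 4·8 = 1, so t = −4. So 8^(−1) ≡ −4 ≡ 7 (mod 11). Verify: 8 · 7 = 56 ≡ 1 (mod 11). ✓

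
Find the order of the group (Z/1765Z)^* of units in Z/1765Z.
(Z/1765Z)^* consists of the classes a with gcd(a, 1765) = 1, so its order is φ(1765). φ is multiplicative, with φ(p^e) = p^e − p^(e−1). Factorise 1765 = 5 · 353. Then
  φ(1765) = (5 − 1) · (353 − 1) = 4 · 352 = 1408.
Thus |(Z/1765Z)^*| = 1408.

Final answer: |(Z/1765Z)^*| = 1408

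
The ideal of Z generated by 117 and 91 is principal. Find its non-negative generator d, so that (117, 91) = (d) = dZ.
In the PID Z, (a, b) is generated by gcd(a, b). Compute gcd(117, 91) with the extended Euclidean algorithm, tracking rows (r, s, t) with s·117 + t·91 = r:
  row A: (117, 1, 0)   [1·117 + 0·91 = 117]
  row B: (91, 0, 1)   [0·117 + 1·91 = 91]
  117 = 1·91 + 26   → row C = row A − 1·row B = (26, 1, −1)   [check: 1·117 − 1·91 = 26]
  91 = 3·26 + 13   → row D = row B − 3·row C = (13, −3, 4)   [check: −3·117 + 4·91 = 13]
  26 = 2·13 + 0   → remainder 0, stop. gcd = 13 (last nonzero row D).
So gcd(117, 91) = 13, with Bézout identity −3·117 + 4·91 = 13. Containment (⊇): the Bézout identity exhibits 13 as an element of (117, 91), giving (13) ⊆ (117, 91). Containment (⊆): since 13 | 117 and 13 | 91 (117 = 13·9, 91 = 13·7), every Z-linear combination of 117 and 91 is divisible by 13, so (117, 91) ⊆ (13). Therefore (117, 91) = (13), d = 13.

Final answer: (117, 91) = (13); d = 13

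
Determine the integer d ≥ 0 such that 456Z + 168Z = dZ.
In the PID Z, (a, b) is generated by gcd(a, b). Compute gcd(456, 168) with the extended Euclidean algorithm, tracking rows (r, s, t) with s·456 + t·168 = r:
  row A: (456, 1, 0)   [1·456 + 0·168 = 456]
  row B: (168, 0, 1)   [0·456 + 1·168 = 168]
  456 = 2·168 + 120   → row C = row A − 2·row B = (120, 1, −2)   [check: 1·456 − 2·168 = 120]
  168 = 1·120 + 48   → row D = row B − 1·row C = (48, −1, 3)   [check: −1·456 + 3·168 = 48]
  120 = 2·48 + 24   → row E = row C − 2·row D = (24, 3, −8)   [check: 3·456 − 8·168 = 24]
  48 = 2·24 + 0   → remainder 0, stop. gcd = 24 (last nonzero row E).
So gcd(456, 168) = 24, with Bézout identity 3·456 − 8·168 = 24. Containment (⊇): the Bézout identity exhibits 24 as an element of (456, 168), giving (24) ⊆ (456, 168). Containment (⊆): since 24 | 456 and 24 | 168 (456 = 24·19, 168 = 24·7), every Z-linear combination of 456 and 168 is divisible by 24, so (456, 168) ⊆ (24). Therefore (456, 168) = (24), d = 24.

Final answer: (456, 168) = (24); d = 24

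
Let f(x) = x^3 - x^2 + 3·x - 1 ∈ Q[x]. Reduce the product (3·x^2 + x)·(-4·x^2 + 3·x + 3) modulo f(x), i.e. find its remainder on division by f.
a · b ≡ 41·x^2 + 12·x - 7 (mod f(x))

First multiply in Q[x] without reducing: a · b = -12·x^4 + 5·x^3 + 12·x^2 + 3·x. Now divide by f(x) = x^3 - x^2 + 3·x - 1, eliminating the leading term at each step:
  leading term -12·x^4: subtract (-12·x)·f(x) = -12·x^4 + 12·x^3 - 36·x^2 + 12·x, leaving -7·x^3 + 48·x^2 - 9·x
  leading term -7·x^3: subtract (-7)·f(x) = -7·x^3 + 7·x^2 - 21·x + 7, leaving 41·x^2 + 12·x - 7
The degree is now < 3, so this is the remainder. Hence a · b ≡ 41·x^2 + 12·x - 7 in Q[x]/(f).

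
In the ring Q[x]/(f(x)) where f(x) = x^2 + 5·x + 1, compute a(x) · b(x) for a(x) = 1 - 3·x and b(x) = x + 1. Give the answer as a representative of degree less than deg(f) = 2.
a · b ≡ 13·x + 4 (mod f(x))

First multiply in Q[x] without reducing: a · b = -3·x^2 - 2·x + 1. Now divide by f(x) = x^2 + 5·x + 1, eliminating the leading term at each step:
  leading term -3·x^2: subtract (-3)·f(x) = -3·x^2 - 15·x - 3, leaving 13·x + 4
The degree is now < 2, so this is the remainder. Hence a · b ≡ 13·x + 4 in Q[x]/(f).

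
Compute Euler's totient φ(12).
φ is multiplicative, with φ(p^e) = p^e − p^(e−1). Factorise 12 = 2^2 · 3. Then
  φ(12) = (2^2 − 2^1) · (3 − 1) = 2 · 2 = 4.

Final answer: φ(12) = 4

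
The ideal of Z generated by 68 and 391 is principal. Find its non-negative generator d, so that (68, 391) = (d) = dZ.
In the PID Z, (a, b) is generated by gcd(a, b). Compute gcd(391, 68) with the extended Euclidean algorithm, tracking rows (r, s, t) with s·391 + t·68 = r:
  row A: (391, 1, 0)   [1·391 + 0·68 = 391]
  row B: (68, 0, 1)   [0·391 + 1·68 = 68]
  391 = 5·68 + 51   → row C = row A − 5·row B = (51, 1, −5)   [check: 1·391 − 5·68 = 51]
  68 = 1·51 + 17   → row D = row B − 1·row C = (17, −1, 6)   [check: −1·391 + 6·68 = 17]
  51 = 3·17 + 0   → remainder 0, stop. gcd = 17 (last nonzero row D).
So gcd(68, 391) = 17, with Bézout identity −1·391 + 6·68 = 17. Containment (⊇): the Bézout identity exhibits 17 as an element of (68, 391), giving (17) ⊆ (68, 391). Containment (⊆): since 17 | 68 and 17 | 391 (68 = 17·4, 391 = 17·23), every Z-linear combination of 68 and 391 is divisible by 17, so (68, 391) ⊆ (17). Therefore (68, 391) = (17), d = 17.

Final answer: (68, 391) = (17); d = 17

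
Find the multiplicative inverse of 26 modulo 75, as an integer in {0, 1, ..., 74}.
26^(−1) ≡ 26 (mod 75)

Apply the extended Euclidean algorithm to (75, 26), tracking rows (r, s, t) with s·75 + t·26 = r. Each division r_prev = q·r_cur + r_new produces the new row as (previous row) − q·(current row):
  row A: (75, 1, 0)   [1·75 + 0·26 = 75]
  row B: (26, 0, 1)   [0·75 + 1·26 = 26]
  75 = 2·26 + 23   → row C = row A − 2·row B = (23, 1, −2)   [check: 1·75 − 2·26 = 23]
  26 = 1·23 + 3   → row D = row B − 1·row C = (3, −1, 3)   [check: −1·75 + 3·26 = 3]
  23 = 7·3 + 2   → row E = row C − 7·row D = (2, 8, −23)   [check: 8·75 − 23·26 = 2]
  3 = 1·2 + 1   → row F = row D − 1·row E = (1, −9, 26)   [check: −9·75 + 26·26 = 1]
  2 = 2·1 + 0   → remainder 0, stop. gcd = 1 (last nonzero row F).
The gcd is 1, so 26 is invertible mod 75. The last nonzero row gives −9·75 + 26·26 = 1, so t = 26. So 26^(−1) ≡ 26 (mod 75). Verify: 26 · 26 = 676 ≡ 1 (mod 75). ✓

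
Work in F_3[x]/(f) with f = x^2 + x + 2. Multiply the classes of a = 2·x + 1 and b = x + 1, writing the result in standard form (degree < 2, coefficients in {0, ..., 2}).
Multiply as integer polynomials: a · b = 2·x^2 + 3·x + 1. Reducing coefficients mod 3: a · b ≡ 2·x^2 + 1. Now divide by f(x) = x^2 + x + 2 in F_3[x], eliminating the leading term at each step:
  leading term 2·x^2: subtract (2)·f(x) = 2·x^2 + 2·x + 1, leaving x (coefficients mod 3)
The degree is now < 2, so this is the remainder. Hence a · b ≡ x in F_3[x]/(f).

Final answer: a · b ≡ x (mod f(x))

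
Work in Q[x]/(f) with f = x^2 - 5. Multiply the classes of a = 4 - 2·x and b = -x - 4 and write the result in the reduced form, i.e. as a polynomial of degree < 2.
First multiply in Q[x] without reducing: a · b = 2·x^2 + 4·x - 16. Now divide by f(x) = x^2 - 5, eliminating the leading term at each step:
  leading term 2·x^2: subtract (2)·f(x) = 2·x^2 - 10, leaving 4·x - 6
The degree is now < 2, so this is the remainder. Hence a · b ≡ 4·x - 6 in Q[x]/(f).

Final answer: a · b ≡ 4·x - 6 (mod f(x))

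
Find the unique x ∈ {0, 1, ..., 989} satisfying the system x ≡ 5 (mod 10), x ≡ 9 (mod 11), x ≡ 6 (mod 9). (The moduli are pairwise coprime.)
The moduli 10, 11, 9 are pairwise coprime, so by the CRT there is a unique solution mod 10·11·9 = 990.
Solve by successive substitution. Start with x ≡ 5 (mod 10).
  Combine with x ≡ 9 (mod 11): write x = 5 + 10·t and require 5 + 10·t ≡ 9 (mod 11), i.e. 10·t ≡ 9 − 5 ≡ 4 (mod 11). Since 10^(−1) ≡ 10 (mod 11), t ≡ 10·4 ≡ 7 (mod 11). So x ≡ 5 + 10·7 = 75 (mod 110).
  Combine with x ≡ 6 (mod 9): write x = 75 + 110·t and require 75 + 110·t ≡ 6 (mod 9), i.e. 110·t ≡ 6 − 75 ≡ 3 (mod 9). Since 110^(−1) ≡ 5 (mod 9) (110 ≡ 2 (mod 9)), t ≡ 5·3 ≡ 6 (mod 9). So x ≡ 75 + 110·6 = 735 (mod 990).
Unique solution in [0, 990): x = 735.

Final answer: x ≡ 735 (mod 990); the representative in [0, 990) is 735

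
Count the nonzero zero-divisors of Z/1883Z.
Z/1883Z has 274 nonzero zero-divisors

In Z/1883Z each nonzero element is either a unit (gcd with 1883 is 1) or a zero-divisor (gcd > 1). The number of units is φ(1883): factorise 1883 = 7 · 269, so φ(1883) = (7 − 1) · (269 − 1) = 6 · 268 = 1608. The nonzero elements number 1883 − 1 = 1882. Hence the nonzero zero-divisors number 1882 − 1608 = 274.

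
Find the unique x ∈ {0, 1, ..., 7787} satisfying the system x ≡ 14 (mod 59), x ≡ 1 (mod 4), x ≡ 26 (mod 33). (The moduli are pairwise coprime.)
The moduli 59, 4, 33 are pairwise coprime, so by the CRT there is a unique solution mod 59·4·33 = 7788.
Solve by successive substitution. Start with x ≡ 14 (mod 59).
  Combine with x ≡ 1 (mod 4): write x = 14 + 59·t and require 14 + 59·t ≡ 1 (mod 4), i.e. 59·t ≡ 1 − 14 ≡ 3 (mod 4). Since 59^(−1) ≡ 3 (mod 4) (59 ≡ 3 (mod 4)), t ≡ 3·3 ≡ 1 (mod 4). So x ≡ 14 + 59·1 = 73 (mod 236).
  Combine with x ≡ 26 (mod 33): write x = 73 + 236·t and require 73 + 236·t ≡ 26 (mod 33), i.e. 236·t ≡ 26 − 73 ≡ 19 (mod 33). Since 236^(−1) ≡ 20 (mod 33) (236 ≡ 5 (mod 33)), t ≡ 20·19 ≡ 17 (mod 33). So x ≡ 73 + 236·17 = 4085 (mod 7788).
Unique solution in [0, 7788): x = 4085.

Final answer: x ≡ 4085 (mod 7788); the representative in [0, 7788) is 4085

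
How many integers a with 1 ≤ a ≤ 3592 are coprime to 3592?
The number of a ∈ {1, ..., 3592} with gcd(a, 3592) = 1 is by definition Euler's totient φ(3592). φ is multiplicative, with φ(p^e) = p^e − p^(e−1). Factorise 3592 = 2^3 · 449. Then
  φ(3592) = (2^3 − 2^2) · (449 − 1) = 4 · 448 = 1792.
So there are 1792 such integers.

Final answer: 1792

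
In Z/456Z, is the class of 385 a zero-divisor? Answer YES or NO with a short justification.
NO

gcd(385, 456) = 1, so 385 is a unit in Z/456Z (it has a multiplicative inverse). A unit cannot be a zero-divisor: if 385·b ≡ 0 then multiplying both sides by 385^(−1) gives b ≡ 0. So 385 is not a zero-divisor.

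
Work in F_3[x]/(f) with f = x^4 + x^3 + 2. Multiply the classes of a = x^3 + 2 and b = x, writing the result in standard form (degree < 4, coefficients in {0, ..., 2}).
Multiply as integer polynomials: a · b = x^4 + 2·x. Reducing coefficients mod 3: a · b ≡ x^4 + 2·x. Now divide by f(x) = x^4 + x^3 + 2 in F_3[x], eliminating the leading term at each step:
  leading term x^4: subtract (1)·f(x) = x^4 + x^3 + 2, leaving 2·x^3 + 2·x + 1 (coefficients mod 3)
The degree is now < 4, so this is the remainder. Hence a · b ≡ 2·x^3 + 2·x + 1 in F_3[x]/(f).

Final answer: a · b ≡ 2·x^3 + 2·x + 1 (mod f(x))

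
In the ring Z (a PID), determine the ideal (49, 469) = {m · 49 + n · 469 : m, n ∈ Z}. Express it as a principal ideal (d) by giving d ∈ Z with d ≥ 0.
(49, 469) = (7); d = 7

In the PID Z, (a, b) is generated by gcd(a, b). Compute gcd(469, 49) with the extended Euclidean algorithm, tracking rows (r, s, t) with s·469 + t·49 = r:
  row A: (469, 1, 0)   [1·469 + 0·49 = 469]
  row B: (49, 0, 1)   [0·469 + 1·49 = 49]
  469 = 9·49 + 28   → row C = row A − 9·row B = (28, 1, −9)   [check: 1·469 − 9·49 = 28]
  49 = 1·28 + 21   → row D = row B − 1·row C = (21, −1, 10)   [check: −1·469 + 10·49 = 21]
  28 = 1·21 + 7   → row E = row C − 1·row D = (7, 2, −19)   [check: 2·469 − 19·49 = 7]
  21 = 3·7 + 0   → remainder 0, stop. gcd = 7 (last nonzero row E).
So gcd(49, 469) = 7, with Bézout identity 2·469 − 19·49 = 7. Containment (⊇): the Bézout identity exhibits 7 as an element of (49, 469), giving (7) ⊆ (49, 469). Containment (⊆): since 7 | 49 and 7 | 469 (49 = 7·7, 469 = 7·67), every Z-linear combination of 49 and 469 is divisible by 7, so (49, 469) ⊆ (7). Therefore (49, 469) = (7), d = 7.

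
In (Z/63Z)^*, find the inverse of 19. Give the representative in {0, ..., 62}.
Apply the extended Euclidean algorithm to (63, 19), tracking rows (r, s, t) with s·63 + t·19 = r. Each division r_prev = q·r_cur + r_new produces the new row as (previous row) − q·(current row):
  row A: (63, 1, 0)   [1·63 + 0·19 = 63]
  row B: (19, 0, 1)   [0·63 + 1·19 = 19]
  63 = 3·19 + 6   → row C = row A − 3·row B = (6, 1, −3)   [check: 1·63 − 3·19 = 6]
  19 = 3·6 + 1   → row D = row B − 3·row C = (1, −3, 10)   [check: −3·63 + 10·19 = 1]
  6 = 6·1 + 0   → remainder 0, stop. gcd = 1 (last nonzero row D).
The gcd is 1, so 19 is invertible mod 63. The last nonzero row gives −3·63 + 10·19 = 1, so t = 10. So 19^(−1) ≡ 10 (mod 63). Verify: 19 · 10 = 190 ≡ 1 (mod 63). ✓

Final answer: 19^(−1) ≡ 10 (mod 63)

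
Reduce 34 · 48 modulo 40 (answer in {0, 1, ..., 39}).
32

Reduce the factors first: 48 ≡ 8 (mod 40), so 34 · 48 ≡ 34 · 8 (mod 40). 34 · 8 = 272. Dividing by 40: 272 = 6·40 + 32. So (34 · 48) mod 40 = 32.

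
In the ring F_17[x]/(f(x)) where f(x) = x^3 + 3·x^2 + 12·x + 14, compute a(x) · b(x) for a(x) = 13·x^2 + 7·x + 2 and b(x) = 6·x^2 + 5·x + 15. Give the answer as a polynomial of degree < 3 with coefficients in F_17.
Multiply as integer polynomials: a · b = 78·x^4 + 107·x^3 + 242·x^2 + 115·x + 30. Reducing coefficients mod 17: a · b ≡ 10·x^4 + 5·x^3 + 4·x^2 + 13·x + 13. Now divide by f(x) = x^3 + 3·x^2 + 12·x + 14 in F_17[x], eliminating the leading term at each step:
  leading term 10·x^4: subtract (10·x)·f(x) = 10·x^4 + 13·x^3 + x^2 + 4·x, leaving 9·x^3 + 3·x^2 + 9·x + 13 (coefficients mod 17)
  leading term 9·x^3: subtract (9)·f(x) = 9·x^3 + 10·x^2 + 6·x + 7, leaving 10·x^2 + 3·x + 6 (coefficients mod 17)
The degree is now < 3, so this is the remainder. Hence a · b ≡ 10·x^2 + 3·x + 6 in F_17[x]/(f).

Final answer: a · b ≡ 10·x^2 + 3·x + 6 (mod f(x))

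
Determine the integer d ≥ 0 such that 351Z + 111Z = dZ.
(351, 111) = (3); d = 3

In the PID Z, (a, b) is generated by gcd(a, b). Compute gcd(351, 111) with the extended Euclidean algorithm, tracking rows (r, s, t) with s·351 + t·111 = r:
  row A: (351, 1, 0)   [1·351 + 0·111 = 351]
  row B: (111, 0, 1)   [0·351 + 1·111 = 111]
  351 = 3·111 + 18   → row C = row A − 3·row B = (18, 1, −3)   [check: 1·351 − 3·111 = 18]
  111 = 6·18 + 3   → row D = row B − 6·row C = (3, −6, 19)   [check: −6·351 + 19·111 = 3]
  18 = 6·3 + 0   → remainder 0, stop. gcd = 3 (last nonzero row D).
So gcd(351, 111) = 3, with Bézout identity −6·351 + 19·111 = 3. Containment (⊇): the Bézout identity exhibits 3 as an element of (351, 111), giving (3) ⊆ (351, 111). Containment (⊆): since 3 | 351 and 3 | 111 (351 = 3·117, 111 = 3·37), every Z-linear combination of 351 and 111 is divisible by 3, so (351, 111) ⊆ (3). Therefore (351, 111) = (3), d = 3.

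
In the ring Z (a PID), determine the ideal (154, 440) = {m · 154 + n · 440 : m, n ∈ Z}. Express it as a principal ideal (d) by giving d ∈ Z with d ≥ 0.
In the PID Z, (a, b) is generated by gcd(a, b). Compute gcd(440, 154) with the extended Euclidean algorithm, tracking rows (r, s, t) with s·440 + t·154 = r:
  row A: (440, 1, 0)   [1·440 + 0·154 = 440]
  row B: (154, 0, 1)   [0·440 + 1·154 = 154]
  440 = 2·154 + 132   → row C = row A − 2·row B = (132, 1, −2)   [check: 1·440 − 2·154 = 132]
  154 = 1·132 + 22   → row D = row B − 1·row C = (22, −1, 3)   [check: −1·440 + 3·154 = 22]
  132 = 6·22 + 0   → remainder 0, stop. gcd = 22 (last nonzero row D).
So gcd(154, 440) = 22, with Bézout identity −1·440 + 3·154 = 22. Containment (⊇): the Bézout identity exhibits 22 as an element of (154, 440), giving (22) ⊆ (154, 440). Containment (⊆): since 22 | 154 and 22 | 440 (154 = 22·7, 440 = 22·20), every Z-linear combination of 154 and 440 is divisible by 22, so (154, 440) ⊆ (22). Therefore (154, 440) = (22), d = 22.

Final answer: (154, 440) = (22); d = 22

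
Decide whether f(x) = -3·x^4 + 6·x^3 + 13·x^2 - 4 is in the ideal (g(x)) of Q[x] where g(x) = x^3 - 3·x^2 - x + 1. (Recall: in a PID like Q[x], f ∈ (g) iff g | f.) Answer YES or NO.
NO

In Q[x] the ideal (g) consists of all multiples of g, so f ∈ (g) iff g | f, i.e. iff the remainder of f on division by g is 0. Divide f by g (g is monic, so eliminate the leading term of the running remainder at each step):
  leading term -3·x^4: subtract (-3·x)·g(x) = -3·x^4 + 9·x^3 + 3·x^2 - 3·x, leaving -3·x^3 + 10·x^2 + 3·x - 4
  leading term -3·x^3: subtract (-3)·g(x) = -3·x^3 + 9·x^2 + 3·x - 3, leaving x^2 - 1
The remainder r(x) = x^2 - 1 ≠ 0 (and deg r < deg g), so g ∤ f, i.e. f ∉ (g).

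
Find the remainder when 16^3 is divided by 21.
1

Use repeated squaring. Binary(3) = 11. Walk through the bits of the exponent 3 left-to-right: at each bit after the leading one, square the running value, then multiply by 16 if the bit is 1 (always reducing mod 21):
  bit 1 = 1 (leading): start with 16.
  bit 2 = 1: square 16^2 = 256 ≡ 4; bit is 1, so multiply 4·16 = 64 ≡ 1 (mod 21).
Final value: 16^3 ≡ 1 (mod 21).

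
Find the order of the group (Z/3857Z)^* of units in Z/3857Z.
|(Z/3857Z)^*| = 3024

(Z/3857Z)^* consists of the classes a with gcd(a, 3857) = 1, so its order is φ(3857). φ is multiplicative, with φ(p^e) = p^e − p^(e−1). Factorise 3857 = 7 · 19 · 29. Then
  φ(3857) = (7 − 1) · (19 − 1) · (29 − 1) = 6 · 18 · 28 = 3024.
Thus |(Z/3857Z)^*| = 3024.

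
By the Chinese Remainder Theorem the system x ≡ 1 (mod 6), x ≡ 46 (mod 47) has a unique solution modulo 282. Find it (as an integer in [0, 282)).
The moduli 6, 47 are pairwise coprime, so by the CRT there is a unique solution mod 6·47 = 282.
Solve by successive substitution. Start with x ≡ 1 (mod 6).
  Combine with x ≡ 46 (mod 47): write x = 1 + 6·t and require 1 + 6·t ≡ 46 (mod 47), i.e. 6·t ≡ 46 − 1 ≡ 45 (mod 47). Since 6^(−1) ≡ 8 (mod 47), t ≡ 8·45 ≡ 31 (mod 47). So x ≡ 1 + 6·31 = 187 (mod 282).
Unique solution in [0, 282): x = 187.

Final answer: x ≡ 187 (mod 282); the representative in [0, 282) is 187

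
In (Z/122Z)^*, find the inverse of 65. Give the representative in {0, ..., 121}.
Apply the extended Euclidean algorithm to (122, 65), tracking rows (r, s, t) with s·122 + t·65 = r. Each division r_prev = q·r_cur + r_new produces the new row as (previous row) − q·(current row):
  row A: (122, 1, 0)   [1·122 + 0·65 = 122]
  row B: (65, 0, 1)   [0·122 + 1·65 = 65]
  122 = 1·65 + 57   → row C = row A − 1·row B = (57, 1, −1)   [check: 1·122 − 1·65 = 57]
  65 = 1·57 + 8   → row D = row B − 1·row C = (8, −1, 2)   [check: −1·122 + 2·65 = 8]
  57 = 7·8 + 1   → row E = row C − 7·row D = (1, 8, −15)   [check: 8·122 − 15·65 = 1]
  8 = 8·1 + 0   → remainder 0, stop. gcd = 1 (last nonzero row E).
The gcd is 1, so 65 is invertible mod 122. The last nonzero row gives 8·122 − 15·65 = 1, so t = −15. So 65^(−1) ≡ −15 ≡ 107 (mod 122). Verify: 65 · 107 = 6955 ≡ 1 (mod 122). ✓

Final answer: 65^(−1) ≡ 107 (mod 122)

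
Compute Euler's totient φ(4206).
φ is multiplicative, with φ(p^e) = p^e − p^(e−1). Factorise 4206 = 2 · 3 · 701. Then
  φ(4206) = (2 − 1) · (3 − 1) · (701 − 1) = 1 · 2 · 700 = 1400.

Final answer: φ(4206) = 1400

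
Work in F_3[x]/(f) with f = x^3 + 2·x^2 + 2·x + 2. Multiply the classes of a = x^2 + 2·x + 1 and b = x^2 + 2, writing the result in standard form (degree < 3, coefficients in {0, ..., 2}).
a · b ≡ x^2 + 2·x + 2 (mod f(x))

Multiply as integer polynomials: a · b = x^4 + 2·x^3 + 3·x^2 + 4·x + 2. Reducing coefficients mod 3: a · b ≡ x^4 + 2·x^3 + x + 2. Now divide by f(x) = x^3 + 2·x^2 + 2·x + 2 in F_3[x], eliminating the leading term at each step:
  leading term x^4: subtract (x)·f(x) = x^4 + 2·x^3 + 2·x^2 + 2·x, leaving x^2 + 2·x + 2 (coefficients mod 3)
The degree is now < 3, so this is the remainder. Hence a · b ≡ x^2 + 2·x + 2 in F_3[x]/(f).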